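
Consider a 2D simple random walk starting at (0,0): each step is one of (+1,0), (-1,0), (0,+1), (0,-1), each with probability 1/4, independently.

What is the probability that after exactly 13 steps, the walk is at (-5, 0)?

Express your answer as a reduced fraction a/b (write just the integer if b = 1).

Answer: 511225/67108864

Derivation:
Let h be the number of horizontal steps (so 13-h are vertical). To end at (-5,0) need (h-5)/2 right-steps and ((13-h)+0)/2 up-steps.
Sum over h with 5 ≤ h ≤ 13, h ≡ 1 (mod 2), 13-h ≡ 0 (mod 2):
h=5: C(13,5)·C(5,0)·C(8,4) = 1287·1·70 = 90090
h=7: C(13,7)·C(7,1)·C(6,3) = 1716·7·20 = 240240
h=9: C(13,9)·C(9,2)·C(4,2) = 715·36·6 = 154440
h=11: C(13,11)·C(11,3)·C(2,1) = 78·165·2 = 25740
h=13: C(13,13)·C(13,4)·C(0,0) = 1·715·1 = 715
Total favorable: 511225
Total paths: 4^13 = 67108864
P = 511225/67108864 = 511225/67108864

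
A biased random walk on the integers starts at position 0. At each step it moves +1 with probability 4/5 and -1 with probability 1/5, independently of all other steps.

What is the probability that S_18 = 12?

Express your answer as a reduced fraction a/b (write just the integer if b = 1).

To reach position 12 after 18 steps: need 15 steps of +1 and 3 steps of -1.
Number of such sequences: C(18,15) = 816
Each has probability (4/5)^15 · (1/5)^3 = 1073741824/3814697265625
P = 816 · 1073741824/3814697265625 = 876173328384/3814697265625

Answer: 876173328384/3814697265625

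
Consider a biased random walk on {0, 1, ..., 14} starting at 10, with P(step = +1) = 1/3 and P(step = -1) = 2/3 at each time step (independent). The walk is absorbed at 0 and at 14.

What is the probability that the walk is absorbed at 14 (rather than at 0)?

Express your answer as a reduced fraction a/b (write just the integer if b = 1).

Answer: 341/5461

Derivation:
Biased walk: p = 1/3, q = 2/3, r = q/p = 2
Gambler's ruin: P(hit 14 before 0 | start at 10) = (1 - r^a)/(1 - r^N)
r^10 = 1024; r^14 = 16384
P = (1 - 1024) / (1 - 16384) = -1023 / -16383 = 341/5461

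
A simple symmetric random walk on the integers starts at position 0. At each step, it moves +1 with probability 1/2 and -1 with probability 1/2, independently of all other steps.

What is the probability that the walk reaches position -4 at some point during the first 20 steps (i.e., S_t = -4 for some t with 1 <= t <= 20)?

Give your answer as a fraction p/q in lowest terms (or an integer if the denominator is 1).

Answer: 200965/524288

Derivation:
Count via complement. Let g(t,s) = #length-t paths at position s with S_1..S_t all ≠ -4.
g(t,s) = g(t-1,s-1) + g(t-1,s+1) for s ≠ -4; g(t,-4) = 0.
t=0: g(0,0)=1
t=1: g(1,-1)=1 g(1,1)=1
t=2: g(2,-2)=1 g(2,0)=2 g(2,2)=1
t=3: g(3,-3)=1 g(3,-1)=3 g(3,1)=3 g(3,3)=1
t=4: g(4,-2)=4 g(4,0)=6 g(4,2)=4 g(4,4)=1
t=5: g(5,-3)=4 g(5,-1)=10 g(5,1)=10 g(5,3)=5 g(5,5)=1
t=6: g(6,-2)=14 g(6,0)=20 g(6,2)=15 g(6,4)=6 g(6,6)=1
t=7: g(7,-3)=14 g(7,-1)=34 g(7,1)=35 g(7,3)=21 g(7,5)=7 g(7,7)=1
t=8: g(8,-2)=48 g(8,0)=69 g(8,2)=56 g(8,4)=28 g(8,6)=8 g(8,8)=1
t=9: g(9,-3)=48 g(9,-1)=117 g(9,1)=125 g(9,3)=84 g(9,5)=36 g(9,7)=9 g(9,9)=1
t=10: g(10,-2)=165 g(10,0)=242 g(10,2)=209 g(10,4)=120 g(10,6)=45 g(10,8)=10 g(10,10)=1
t=11: g(11,-3)=165 g(11,-1)=407 g(11,1)=451 g(11,3)=329 g(11,5)=165 g(11,7)=55 g(11,9)=11 g(11,11)=1
t=12: g(12,-2)=572 g(12,0)=858 g(12,2)=780 g(12,4)=494 g(12,6)=220 g(12,8)=66 g(12,10)=12 g(12,12)=1
t=13: g(13,-3)=572 g(13,-1)=1430 g(13,1)=1638 g(13,3)=1274 g(13,5)=714 g(13,7)=286 g(13,9)=78 g(13,11)=13 g(13,13)=1
t=14: g(14,-2)=2002 g(14,0)=3068 g(14,2)=2912 g(14,4)=1988 g(14,6)=1000 g(14,8)=364 g(14,10)=91 g(14,12)=14 g(14,14)=1
t=15: g(15,-3)=2002 g(15,-1)=5070 g(15,1)=5980 g(15,3)=4900 g(15,5)=2988 g(15,7)=1364 g(15,9)=455 g(15,11)=105 g(15,13)=15 g(15,15)=1
t=16: g(16,-2)=7072 g(16,0)=11050 g(16,2)=10880 g(16,4)=7888 g(16,6)=4352 g(16,8)=1819 g(16,10)=560 g(16,12)=120 g(16,14)=16 g(16,16)=1
t=17: g(17,-3)=7072 g(17,-1)=18122 g(17,1)=21930 g(17,3)=18768 g(17,5)=12240 g(17,7)=6171 g(17,9)=2379 g(17,11)=680 g(17,13)=136 g(17,15)=17 g(17,17)=1
t=18: g(18,-2)=25194 g(18,0)=40052 g(18,2)=40698 g(18,4)=31008 g(18,6)=18411 g(18,8)=8550 g(18,10)=3059 g(18,12)=816 g(18,14)=153 g(18,16)=18 g(18,18)=1
t=19: g(19,-3)=25194 g(19,-1)=65246 g(19,1)=80750 g(19,3)=71706 g(19,5)=49419 g(19,7)=26961 g(19,9)=11609 g(19,11)=3875 g(19,13)=969 g(19,15)=171 g(19,17)=19 g(19,19)=1
t=20: g(20,-2)=90440 g(20,0)=145996 g(20,2)=152456 g(20,4)=121125 g(20,6)=76380 g(20,8)=38570 g(20,10)=15484 g(20,12)=4844 g(20,14)=1140 g(20,16)=190 g(20,18)=20 g(20,20)=1
Paths never hitting -4: Σ_s g(20,s) = 646646
Paths hitting -4: 2^20 - 646646 = 401930
P = 401930/1048576 = 200965/524288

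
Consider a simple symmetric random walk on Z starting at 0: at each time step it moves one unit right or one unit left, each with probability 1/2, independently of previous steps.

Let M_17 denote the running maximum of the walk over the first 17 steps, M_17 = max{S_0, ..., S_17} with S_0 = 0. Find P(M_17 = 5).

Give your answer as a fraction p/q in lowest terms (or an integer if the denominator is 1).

Let M_17 = max(S_0,...,S_17). Use the reflection principle: for j ≥ 1, #{paths with M_17 ≥ j} = #{S_17 ≥ j} + #{S_17 ≥ j+1}.
By reflection, #{M_17 ≥ 5} = #{S_17 ≥ 5} + #{S_17 ≥ 6} = 21778 + 9402 = 31180.
#{M_17 ≥ 6} = #{S_17 ≥ 6} + #{S_17 ≥ 7} = 9402 + 9402 = 18804.
#{M_17 = 5} = 31180 - 18804 = 12376.
P(M_17 = 5) = 12376/131072 = 1547/16384

Answer: 1547/16384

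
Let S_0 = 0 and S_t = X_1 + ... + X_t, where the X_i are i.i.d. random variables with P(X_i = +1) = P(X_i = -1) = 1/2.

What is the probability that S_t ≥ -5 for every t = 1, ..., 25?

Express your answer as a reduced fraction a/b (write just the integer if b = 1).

Let f(t,s) = #length-t paths at position s with S_1..S_t all ≥ -5.
f(t,s) = f(t-1,s-1) + f(t-1,s+1) for s ≥ -5; f(t,s) = 0 for s < -5.
t=0: f(0,0)=1
t=1: f(1,-1)=1 f(1,1)=1
t=2: f(2,-2)=1 f(2,0)=2 f(2,2)=1
t=3: f(3,-3)=1 f(3,-1)=3 f(3,1)=3 f(3,3)=1
t=4: f(4,-4)=1 f(4,-2)=4 f(4,0)=6 f(4,2)=4 f(4,4)=1
t=5: f(5,-5)=1 f(5,-3)=5 f(5,-1)=10 f(5,1)=10 f(5,3)=5 f(5,5)=1
t=6: f(6,-4)=6 f(6,-2)=15 f(6,0)=20 f(6,2)=15 f(6,4)=6 f(6,6)=1
t=7: f(7,-5)=6 f(7,-3)=21 f(7,-1)=35 f(7,1)=35 f(7,3)=21 f(7,5)=7 f(7,7)=1
t=8: f(8,-4)=27 f(8,-2)=56 f(8,0)=70 f(8,2)=56 f(8,4)=28 f(8,6)=8 f(8,8)=1
t=9: f(9,-5)=27 f(9,-3)=83 f(9,-1)=126 f(9,1)=126 f(9,3)=84 f(9,5)=36 f(9,7)=9 f(9,9)=1
t=10: f(10,-4)=110 f(10,-2)=209 f(10,0)=252 f(10,2)=210 f(10,4)=120 f(10,6)=45 f(10,8)=10 f(10,10)=1
t=11: f(11,-5)=110 f(11,-3)=319 f(11,-1)=461 f(11,1)=462 f(11,3)=330 f(11,5)=165 f(11,7)=55 f(11,9)=11 f(11,11)=1
t=12: f(12,-4)=429 f(12,-2)=780 f(12,0)=923 f(12,2)=792 f(12,4)=495 f(12,6)=220 f(12,8)=66 f(12,10)=12 f(12,12)=1
t=13: f(13,-5)=429 f(13,-3)=1209 f(13,-1)=1703 f(13,1)=1715 f(13,3)=1287 f(13,5)=715 f(13,7)=286 f(13,9)=78 f(13,11)=13 f(13,13)=1
t=14: f(14,-4)=1638 f(14,-2)=2912 f(14,0)=3418 f(14,2)=3002 f(14,4)=2002 f(14,6)=1001 f(14,8)=364 f(14,10)=91 f(14,12)=14 f(14,14)=1
t=15: f(15,-5)=1638 f(15,-3)=4550 f(15,-1)=6330 f(15,1)=6420 f(15,3)=5004 f(15,5)=3003 f(15,7)=1365 f(15,9)=455 f(15,11)=105 f(15,13)=15 f(15,15)=1
t=16: f(16,-4)=6188 f(16,-2)=10880 f(16,0)=12750 f(16,2)=11424 f(16,4)=8007 f(16,6)=4368 f(16,8)=1820 f(16,10)=560 f(16,12)=120 f(16,14)=16 f(16,16)=1
t=17: f(17,-5)=6188 f(17,-3)=17068 f(17,-1)=23630 f(17,1)=24174 f(17,3)=19431 f(17,5)=12375 f(17,7)=6188 f(17,9)=2380 f(17,11)=680 f(17,13)=136 f(17,15)=17 f(17,17)=1
t=18: f(18,-4)=23256 f(18,-2)=40698 f(18,0)=47804 f(18,2)=43605 f(18,4)=31806 f(18,6)=18563 f(18,8)=8568 f(18,10)=3060 f(18,12)=816 f(18,14)=153 f(18,16)=18 f(18,18)=1
t=19: f(19,-5)=23256 f(19,-3)=63954 f(19,-1)=88502 f(19,1)=91409 f(19,3)=75411 f(19,5)=50369 f(19,7)=27131 f(19,9)=11628 f(19,11)=3876 f(19,13)=969 f(19,15)=171 f(19,17)=19 f(19,19)=1
t=20: f(20,-4)=87210 f(20,-2)=152456 f(20,0)=179911 f(20,2)=166820 f(20,4)=125780 f(20,6)=77500 f(20,8)=38759 f(20,10)=15504 f(20,12)=4845 f(20,14)=1140 f(20,16)=190 f(20,18)=20 f(20,20)=1
t=21: f(21,-5)=87210 f(21,-3)=239666 f(21,-1)=332367 f(21,1)=346731 f(21,3)=292600 f(21,5)=203280 f(21,7)=116259 f(21,9)=54263 f(21,11)=20349 f(21,13)=5985 f(21,15)=1330 f(21,17)=210 f(21,19)=21 f(21,21)=1
t=22: f(22,-4)=326876 f(22,-2)=572033 f(22,0)=679098 f(22,2)=639331 f(22,4)=495880 f(22,6)=319539 f(22,8)=170522 f(22,10)=74612 f(22,12)=26334 f(22,14)=7315 f(22,16)=1540 f(22,18)=231 f(22,20)=22 f(22,22)=1
t=23: f(23,-5)=326876 f(23,-3)=898909 f(23,-1)=1251131 f(23,1)=1318429 f(23,3)=1135211 f(23,5)=815419 f(23,7)=490061 f(23,9)=245134 f(23,11)=100946 f(23,13)=33649 f(23,15)=8855 f(23,17)=1771 f(23,19)=253 f(23,21)=23 f(23,23)=1
t=24: f(24,-4)=1225785 f(24,-2)=2150040 f(24,0)=2569560 f(24,2)=2453640 f(24,4)=1950630 f(24,6)=1305480 f(24,8)=735195 f(24,10)=346080 f(24,12)=134595 f(24,14)=42504 f(24,16)=10626 f(24,18)=2024 f(24,20)=276 f(24,22)=24 f(24,24)=1
t=25: f(25,-5)=1225785 f(25,-3)=3375825 f(25,-1)=4719600 f(25,1)=5023200 f(25,3)=4404270 f(25,5)=3256110 f(25,7)=2040675 f(25,9)=1081275 f(25,11)=480675 f(25,13)=177099 f(25,15)=53130 f(25,17)=12650 f(25,19)=2300 f(25,21)=300 f(25,23)=25 f(25,25)=1
Σ_s f(25,s) = 25852920
P = 25852920/33554432 = 3231615/4194304

Answer: 3231615/4194304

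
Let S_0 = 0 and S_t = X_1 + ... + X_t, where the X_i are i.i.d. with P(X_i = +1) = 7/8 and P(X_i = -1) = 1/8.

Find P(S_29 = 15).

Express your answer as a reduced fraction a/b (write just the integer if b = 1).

Answer: 1525592624051839021779555/38685626227668133590597632

Derivation:
To reach position 15 after 29 steps: need 22 steps of +1 and 7 steps of -1.
Number of such sequences: C(29,22) = 1560780
Each has probability (7/8)^22 · (1/8)^7 = 3909821048582988049/154742504910672534362390528
P = 1560780 · 3909821048582988049/154742504910672534362390528 = 1525592624051839021779555/38685626227668133590597632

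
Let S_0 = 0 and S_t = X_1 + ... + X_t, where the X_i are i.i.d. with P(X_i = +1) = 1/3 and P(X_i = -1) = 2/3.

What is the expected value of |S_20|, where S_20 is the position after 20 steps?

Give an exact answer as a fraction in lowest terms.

Answer: 24018023140/3486784401

Derivation:
S_20 takes values m ≡ 0 (mod 2) with |m| ≤ 20; P(S_20=m) = C(20,(20+m)/2) · (1/3)^((20+m)/2) · (2/3)^((20-m)/2).
Distribution: P(S=-20)=1048576/3486784401, P(S=-18)=10485760/3486784401, P(S=-16)=49807360/3486784401, P(S=-14)=49807360/1162261467, P(S=-12)=105840640/1162261467, P(S=-10)=169345024/1162261467, P(S=-8)=211681280/1162261467, P(S=-6)=211681280/1162261467, P(S=-4)=171991040/1162261467, P(S=-2)=343982080/3486784401, P(S=0)=189190144/3486784401, P(S=2)=85995520/3486784401, P(S=4)=10749440/1162261467, P(S=6)=3307520/1162261467, P(S=8)=826880/1162261467, P(S=10)=165376/1162261467, P(S=12)=25840/1162261467, P(S=14)=3040/1162261467, P(S=16)=760/3486784401, P(S=18)=40/3486784401, P(S=20)=1/3486784401
E[|S_20|] = Σ_m |m|·P(S_20=m) = 24018023140/3486784401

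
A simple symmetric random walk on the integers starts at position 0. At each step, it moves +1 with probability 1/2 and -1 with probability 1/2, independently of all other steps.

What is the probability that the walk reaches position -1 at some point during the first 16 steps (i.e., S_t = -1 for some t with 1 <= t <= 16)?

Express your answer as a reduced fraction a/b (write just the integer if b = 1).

Answer: 26333/32768

Derivation:
Count via complement. Let g(t,s) = #length-t paths at position s with S_1..S_t all ≠ -1.
g(t,s) = g(t-1,s-1) + g(t-1,s+1) for s ≠ -1; g(t,-1) = 0.
t=0: g(0,0)=1
t=1: g(1,1)=1
t=2: g(2,0)=1 g(2,2)=1
t=3: g(3,1)=2 g(3,3)=1
t=4: g(4,0)=2 g(4,2)=3 g(4,4)=1
t=5: g(5,1)=5 g(5,3)=4 g(5,5)=1
t=6: g(6,0)=5 g(6,2)=9 g(6,4)=5 g(6,6)=1
t=7: g(7,1)=14 g(7,3)=14 g(7,5)=6 g(7,7)=1
t=8: g(8,0)=14 g(8,2)=28 g(8,4)=20 g(8,6)=7 g(8,8)=1
t=9: g(9,1)=42 g(9,3)=48 g(9,5)=27 g(9,7)=8 g(9,9)=1
t=10: g(10,0)=42 g(10,2)=90 g(10,4)=75 g(10,6)=35 g(10,8)=9 g(10,10)=1
t=11: g(11,1)=132 g(11,3)=165 g(11,5)=110 g(11,7)=44 g(11,9)=10 g(11,11)=1
t=12: g(12,0)=132 g(12,2)=297 g(12,4)=275 g(12,6)=154 g(12,8)=54 g(12,10)=11 g(12,12)=1
t=13: g(13,1)=429 g(13,3)=572 g(13,5)=429 g(13,7)=208 g(13,9)=65 g(13,11)=12 g(13,13)=1
t=14: g(14,0)=429 g(14,2)=1001 g(14,4)=1001 g(14,6)=637 g(14,8)=273 g(14,10)=77 g(14,12)=13 g(14,14)=1
t=15: g(15,1)=1430 g(15,3)=2002 g(15,5)=1638 g(15,7)=910 g(15,9)=350 g(15,11)=90 g(15,13)=14 g(15,15)=1
t=16: g(16,0)=1430 g(16,2)=3432 g(16,4)=3640 g(16,6)=2548 g(16,8)=1260 g(16,10)=440 g(16,12)=104 g(16,14)=15 g(16,16)=1
Paths never hitting -1: Σ_s g(16,s) = 12870
Paths hitting -1: 2^16 - 12870 = 52666
P = 52666/65536 = 26333/32768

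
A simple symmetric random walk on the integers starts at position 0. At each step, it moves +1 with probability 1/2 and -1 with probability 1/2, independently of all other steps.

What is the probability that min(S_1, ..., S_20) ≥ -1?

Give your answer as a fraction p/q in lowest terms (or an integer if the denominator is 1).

Let f(t,s) = #length-t paths at position s with S_1..S_t all ≥ -1.
f(t,s) = f(t-1,s-1) + f(t-1,s+1) for s ≥ -1; f(t,s) = 0 for s < -1.
t=0: f(0,0)=1
t=1: f(1,-1)=1 f(1,1)=1
t=2: f(2,0)=2 f(2,2)=1
t=3: f(3,-1)=2 f(3,1)=3 f(3,3)=1
t=4: f(4,0)=5 f(4,2)=4 f(4,4)=1
t=5: f(5,-1)=5 f(5,1)=9 f(5,3)=5 f(5,5)=1
t=6: f(6,0)=14 f(6,2)=14 f(6,4)=6 f(6,6)=1
t=7: f(7,-1)=14 f(7,1)=28 f(7,3)=20 f(7,5)=7 f(7,7)=1
t=8: f(8,0)=42 f(8,2)=48 f(8,4)=27 f(8,6)=8 f(8,8)=1
t=9: f(9,-1)=42 f(9,1)=90 f(9,3)=75 f(9,5)=35 f(9,7)=9 f(9,9)=1
t=10: f(10,0)=132 f(10,2)=165 f(10,4)=110 f(10,6)=44 f(10,8)=10 f(10,10)=1
t=11: f(11,-1)=132 f(11,1)=297 f(11,3)=275 f(11,5)=154 f(11,7)=54 f(11,9)=11 f(11,11)=1
t=12: f(12,0)=429 f(12,2)=572 f(12,4)=429 f(12,6)=208 f(12,8)=65 f(12,10)=12 f(12,12)=1
t=13: f(13,-1)=429 f(13,1)=1001 f(13,3)=1001 f(13,5)=637 f(13,7)=273 f(13,9)=77 f(13,11)=13 f(13,13)=1
t=14: f(14,0)=1430 f(14,2)=2002 f(14,4)=1638 f(14,6)=910 f(14,8)=350 f(14,10)=90 f(14,12)=14 f(14,14)=1
t=15: f(15,-1)=1430 f(15,1)=3432 f(15,3)=3640 f(15,5)=2548 f(15,7)=1260 f(15,9)=440 f(15,11)=104 f(15,13)=15 f(15,15)=1
t=16: f(16,0)=4862 f(16,2)=7072 f(16,4)=6188 f(16,6)=3808 f(16,8)=1700 f(16,10)=544 f(16,12)=119 f(16,14)=16 f(16,16)=1
t=17: f(17,-1)=4862 f(17,1)=11934 f(17,3)=13260 f(17,5)=9996 f(17,7)=5508 f(17,9)=2244 f(17,11)=663 f(17,13)=135 f(17,15)=17 f(17,17)=1
t=18: f(18,0)=16796 f(18,2)=25194 f(18,4)=23256 f(18,6)=15504 f(18,8)=7752 f(18,10)=2907 f(18,12)=798 f(18,14)=152 f(18,16)=18 f(18,18)=1
t=19: f(19,-1)=16796 f(19,1)=41990 f(19,3)=48450 f(19,5)=38760 f(19,7)=23256 f(19,9)=10659 f(19,11)=3705 f(19,13)=950 f(19,15)=170 f(19,17)=19 f(19,19)=1
t=20: f(20,0)=58786 f(20,2)=90440 f(20,4)=87210 f(20,6)=62016 f(20,8)=33915 f(20,10)=14364 f(20,12)=4655 f(20,14)=1120 f(20,16)=189 f(20,18)=20 f(20,20)=1
Σ_s f(20,s) = 352716
P = 352716/1048576 = 88179/262144

Answer: 88179/262144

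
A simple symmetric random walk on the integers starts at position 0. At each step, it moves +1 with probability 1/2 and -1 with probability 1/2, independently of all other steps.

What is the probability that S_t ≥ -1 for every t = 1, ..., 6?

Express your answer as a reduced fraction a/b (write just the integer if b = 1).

Let f(t,s) = #length-t paths at position s with S_1..S_t all ≥ -1.
f(t,s) = f(t-1,s-1) + f(t-1,s+1) for s ≥ -1; f(t,s) = 0 for s < -1.
t=0: f(0,0)=1
t=1: f(1,-1)=1 f(1,1)=1
t=2: f(2,0)=2 f(2,2)=1
t=3: f(3,-1)=2 f(3,1)=3 f(3,3)=1
t=4: f(4,0)=5 f(4,2)=4 f(4,4)=1
t=5: f(5,-1)=5 f(5,1)=9 f(5,3)=5 f(5,5)=1
t=6: f(6,0)=14 f(6,2)=14 f(6,4)=6 f(6,6)=1
Σ_s f(6,s) = 35
P = 35/64 = 35/64

Answer: 35/64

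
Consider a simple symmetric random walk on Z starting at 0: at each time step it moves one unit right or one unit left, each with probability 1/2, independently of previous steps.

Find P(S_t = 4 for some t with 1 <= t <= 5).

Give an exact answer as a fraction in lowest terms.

Answer: 1/16

Derivation:
Count via complement. Let g(t,s) = #length-t paths at position s with S_1..S_t all ≠ 4.
g(t,s) = g(t-1,s-1) + g(t-1,s+1) for s ≠ 4; g(t,4) = 0.
t=0: g(0,0)=1
t=1: g(1,-1)=1 g(1,1)=1
t=2: g(2,-2)=1 g(2,0)=2 g(2,2)=1
t=3: g(3,-3)=1 g(3,-1)=3 g(3,1)=3 g(3,3)=1
t=4: g(4,-4)=1 g(4,-2)=4 g(4,0)=6 g(4,2)=4
t=5: g(5,-5)=1 g(5,-3)=5 g(5,-1)=10 g(5,1)=10 g(5,3)=4
Paths never hitting 4: Σ_s g(5,s) = 30
Paths hitting 4: 2^5 - 30 = 2
P = 2/32 = 1/16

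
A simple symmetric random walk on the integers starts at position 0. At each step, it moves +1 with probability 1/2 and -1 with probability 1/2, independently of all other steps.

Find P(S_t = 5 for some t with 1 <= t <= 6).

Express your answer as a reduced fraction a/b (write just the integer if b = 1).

Answer: 1/32

Derivation:
Count via complement. Let g(t,s) = #length-t paths at position s with S_1..S_t all ≠ 5.
g(t,s) = g(t-1,s-1) + g(t-1,s+1) for s ≠ 5; g(t,5) = 0.
t=0: g(0,0)=1
t=1: g(1,-1)=1 g(1,1)=1
t=2: g(2,-2)=1 g(2,0)=2 g(2,2)=1
t=3: g(3,-3)=1 g(3,-1)=3 g(3,1)=3 g(3,3)=1
t=4: g(4,-4)=1 g(4,-2)=4 g(4,0)=6 g(4,2)=4 g(4,4)=1
t=5: g(5,-5)=1 g(5,-3)=5 g(5,-1)=10 g(5,1)=10 g(5,3)=5
t=6: g(6,-6)=1 g(6,-4)=6 g(6,-2)=15 g(6,0)=20 g(6,2)=15 g(6,4)=5
Paths never hitting 5: Σ_s g(6,s) = 62
Paths hitting 5: 2^6 - 62 = 2
P = 2/64 = 1/32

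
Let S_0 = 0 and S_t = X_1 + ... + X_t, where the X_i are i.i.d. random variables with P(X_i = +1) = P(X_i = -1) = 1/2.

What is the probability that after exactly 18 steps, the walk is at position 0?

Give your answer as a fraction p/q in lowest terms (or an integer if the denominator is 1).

Answer: 12155/65536

Derivation:
To return to 0 after 18 steps: need exactly 9 steps of +1 and 9 of -1.
Favorable paths: C(18,9) = 48620
Total paths: 2^18 = 262144
P = 48620/262144 = 12155/65536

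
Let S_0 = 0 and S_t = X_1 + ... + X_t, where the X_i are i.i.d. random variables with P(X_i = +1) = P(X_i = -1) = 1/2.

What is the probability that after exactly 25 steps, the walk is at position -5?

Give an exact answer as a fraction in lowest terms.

Answer: 408595/4194304

Derivation:
To reach position -5 after 25 steps: need 10 steps of +1 and 15 of -1.
Favorable paths: C(25,10) = 3268760
Total paths: 2^25 = 33554432
P = 3268760/33554432 = 408595/4194304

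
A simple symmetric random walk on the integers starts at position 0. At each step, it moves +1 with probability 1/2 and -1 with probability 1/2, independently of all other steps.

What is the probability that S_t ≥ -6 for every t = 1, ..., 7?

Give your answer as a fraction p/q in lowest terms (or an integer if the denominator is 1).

Let f(t,s) = #length-t paths at position s with S_1..S_t all ≥ -6.
f(t,s) = f(t-1,s-1) + f(t-1,s+1) for s ≥ -6; f(t,s) = 0 for s < -6.
t=0: f(0,0)=1
t=1: f(1,-1)=1 f(1,1)=1
t=2: f(2,-2)=1 f(2,0)=2 f(2,2)=1
t=3: f(3,-3)=1 f(3,-1)=3 f(3,1)=3 f(3,3)=1
t=4: f(4,-4)=1 f(4,-2)=4 f(4,0)=6 f(4,2)=4 f(4,4)=1
t=5: f(5,-5)=1 f(5,-3)=5 f(5,-1)=10 f(5,1)=10 f(5,3)=5 f(5,5)=1
t=6: f(6,-6)=1 f(6,-4)=6 f(6,-2)=15 f(6,0)=20 f(6,2)=15 f(6,4)=6 f(6,6)=1
t=7: f(7,-5)=7 f(7,-3)=21 f(7,-1)=35 f(7,1)=35 f(7,3)=21 f(7,5)=7 f(7,7)=1
Σ_s f(7,s) = 127
P = 127/128 = 127/128

Answer: 127/128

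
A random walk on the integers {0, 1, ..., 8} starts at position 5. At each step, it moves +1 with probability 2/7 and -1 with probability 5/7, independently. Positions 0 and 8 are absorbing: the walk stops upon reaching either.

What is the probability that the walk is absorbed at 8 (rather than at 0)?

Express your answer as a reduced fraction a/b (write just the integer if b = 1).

Answer: 8248/130123

Derivation:
Biased walk: p = 2/7, q = 5/7, r = q/p = 5/2
Gambler's ruin: P(hit 8 before 0 | start at 5) = (1 - r^a)/(1 - r^N)
r^5 = 3125/32; r^8 = 390625/256
P = (1 - 3125/32) / (1 - 390625/256) = -3093/32 / -390369/256 = 8248/130123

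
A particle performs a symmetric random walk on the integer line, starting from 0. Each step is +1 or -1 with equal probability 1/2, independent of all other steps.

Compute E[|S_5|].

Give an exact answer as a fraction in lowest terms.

S_5 takes values m ≡ 1 (mod 2) with |m| ≤ 5; P(S_5=m) = C(5,(5+m)/2)/2^5.
Total paths: 2^5 = 32
Distribution: P(S=-5)=1/32, P(S=-3)=5/32, P(S=-1)=10/32, P(S=1)=10/32, P(S=3)=5/32, P(S=5)=1/32
E[|S_5|] = Σ_m |m|·P(S_5=m) = 60/32 = 15/8

Answer: 15/8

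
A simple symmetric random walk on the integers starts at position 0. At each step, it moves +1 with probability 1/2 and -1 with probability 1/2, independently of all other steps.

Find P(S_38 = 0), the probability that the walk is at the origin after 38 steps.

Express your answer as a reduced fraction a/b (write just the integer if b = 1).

Answer: 4418157975/34359738368

Derivation:
To return to 0 after 38 steps: need exactly 19 steps of +1 and 19 of -1.
Favorable paths: C(38,19) = 35345263800
Total paths: 2^38 = 274877906944
P = 35345263800/274877906944 = 4418157975/34359738368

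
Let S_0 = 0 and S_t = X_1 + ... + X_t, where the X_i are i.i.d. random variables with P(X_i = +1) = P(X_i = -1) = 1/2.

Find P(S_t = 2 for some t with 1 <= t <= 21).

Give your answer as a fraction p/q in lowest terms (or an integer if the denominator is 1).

Answer: 173965/262144

Derivation:
Count via complement. Let g(t,s) = #length-t paths at position s with S_1..S_t all ≠ 2.
g(t,s) = g(t-1,s-1) + g(t-1,s+1) for s ≠ 2; g(t,2) = 0.
t=0: g(0,0)=1
t=1: g(1,-1)=1 g(1,1)=1
t=2: g(2,-2)=1 g(2,0)=2
t=3: g(3,-3)=1 g(3,-1)=3 g(3,1)=2
t=4: g(4,-4)=1 g(4,-2)=4 g(4,0)=5
t=5: g(5,-5)=1 g(5,-3)=5 g(5,-1)=9 g(5,1)=5
t=6: g(6,-6)=1 g(6,-4)=6 g(6,-2)=14 g(6,0)=14
t=7: g(7,-7)=1 g(7,-5)=7 g(7,-3)=20 g(7,-1)=28 g(7,1)=14
t=8: g(8,-8)=1 g(8,-6)=8 g(8,-4)=27 g(8,-2)=48 g(8,0)=42
t=9: g(9,-9)=1 g(9,-7)=9 g(9,-5)=35 g(9,-3)=75 g(9,-1)=90 g(9,1)=42
t=10: g(10,-10)=1 g(10,-8)=10 g(10,-6)=44 g(10,-4)=110 g(10,-2)=165 g(10,0)=132
t=11: g(11,-11)=1 g(11,-9)=11 g(11,-7)=54 g(11,-5)=154 g(11,-3)=275 g(11,-1)=297 g(11,1)=132
t=12: g(12,-12)=1 g(12,-10)=12 g(12,-8)=65 g(12,-6)=208 g(12,-4)=429 g(12,-2)=572 g(12,0)=429
t=13: g(13,-13)=1 g(13,-11)=13 g(13,-9)=77 g(13,-7)=273 g(13,-5)=637 g(13,-3)=1001 g(13,-1)=1001 g(13,1)=429
t=14: g(14,-14)=1 g(14,-12)=14 g(14,-10)=90 g(14,-8)=350 g(14,-6)=910 g(14,-4)=1638 g(14,-2)=2002 g(14,0)=1430
t=15: g(15,-15)=1 g(15,-13)=15 g(15,-11)=104 g(15,-9)=440 g(15,-7)=1260 g(15,-5)=2548 g(15,-3)=3640 g(15,-1)=3432 g(15,1)=1430
t=16: g(16,-16)=1 g(16,-14)=16 g(16,-12)=119 g(16,-10)=544 g(16,-8)=1700 g(16,-6)=3808 g(16,-4)=6188 g(16,-2)=7072 g(16,0)=4862
t=17: g(17,-17)=1 g(17,-15)=17 g(17,-13)=135 g(17,-11)=663 g(17,-9)=2244 g(17,-7)=5508 g(17,-5)=9996 g(17,-3)=13260 g(17,-1)=11934 g(17,1)=4862
t=18: g(18,-18)=1 g(18,-16)=18 g(18,-14)=152 g(18,-12)=798 g(18,-10)=2907 g(18,-8)=7752 g(18,-6)=15504 g(18,-4)=23256 g(18,-2)=25194 g(18,0)=16796
t=19: g(19,-19)=1 g(19,-17)=19 g(19,-15)=170 g(19,-13)=950 g(19,-11)=3705 g(19,-9)=10659 g(19,-7)=23256 g(19,-5)=38760 g(19,-3)=48450 g(19,-1)=41990 g(19,1)=16796
t=20: g(20,-20)=1 g(20,-18)=20 g(20,-16)=189 g(20,-14)=1120 g(20,-12)=4655 g(20,-10)=14364 g(20,-8)=33915 g(20,-6)=62016 g(20,-4)=87210 g(20,-2)=90440 g(20,0)=58786
t=21: g(21,-21)=1 g(21,-19)=21 g(21,-17)=209 g(21,-15)=1309 g(21,-13)=5775 g(21,-11)=19019 g(21,-9)=48279 g(21,-7)=95931 g(21,-5)=149226 g(21,-3)=177650 g(21,-1)=149226 g(21,1)=58786
Paths never hitting 2: Σ_s g(21,s) = 705432
Paths hitting 2: 2^21 - 705432 = 1391720
P = 1391720/2097152 = 173965/262144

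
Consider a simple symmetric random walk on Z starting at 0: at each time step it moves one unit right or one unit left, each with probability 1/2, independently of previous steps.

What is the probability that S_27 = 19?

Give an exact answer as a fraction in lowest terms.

Answer: 8775/67108864

Derivation:
To reach position 19 after 27 steps: need 23 steps of +1 and 4 of -1.
Favorable paths: C(27,23) = 17550
Total paths: 2^27 = 134217728
P = 17550/134217728 = 8775/67108864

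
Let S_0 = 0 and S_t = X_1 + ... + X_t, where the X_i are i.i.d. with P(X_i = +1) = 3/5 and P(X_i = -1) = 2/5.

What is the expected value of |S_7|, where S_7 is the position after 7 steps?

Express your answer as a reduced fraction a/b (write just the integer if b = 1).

Answer: 38227/15625

Derivation:
S_7 takes values m ≡ 1 (mod 2) with |m| ≤ 7; P(S_7=m) = C(7,(7+m)/2) · (3/5)^((7+m)/2) · (2/5)^((7-m)/2).
Distribution: P(S=-7)=128/78125, P(S=-5)=1344/78125, P(S=-3)=6048/78125, P(S=-1)=3024/15625, P(S=1)=4536/15625, P(S=3)=20412/78125, P(S=5)=10206/78125, P(S=7)=2187/78125
E[|S_7|] = Σ_m |m|·P(S_7=m) = 38227/15625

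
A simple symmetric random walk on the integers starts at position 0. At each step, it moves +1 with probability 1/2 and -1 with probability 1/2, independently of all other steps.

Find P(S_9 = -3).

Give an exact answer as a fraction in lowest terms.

To reach position -3 after 9 steps: need 3 steps of +1 and 6 of -1.
Favorable paths: C(9,3) = 84
Total paths: 2^9 = 512
P = 84/512 = 21/128

Answer: 21/128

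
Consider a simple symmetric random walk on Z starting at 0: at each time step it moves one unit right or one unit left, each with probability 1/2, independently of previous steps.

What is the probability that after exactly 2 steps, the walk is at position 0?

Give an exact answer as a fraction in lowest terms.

To return to 0 after 2 steps: need exactly 1 step of +1 and 1 of -1.
Favorable paths: C(2,1) = 2
Total paths: 2^2 = 4
P = 2/4 = 1/2

Answer: 1/2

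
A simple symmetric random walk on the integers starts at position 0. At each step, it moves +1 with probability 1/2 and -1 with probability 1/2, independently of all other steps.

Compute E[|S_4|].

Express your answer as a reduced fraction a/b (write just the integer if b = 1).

Answer: 3/2

Derivation:
S_4 takes values m ≡ 0 (mod 2) with |m| ≤ 4; P(S_4=m) = C(4,(4+m)/2)/2^4.
Total paths: 2^4 = 16
Distribution: P(S=-4)=1/16, P(S=-2)=4/16, P(S=0)=6/16, P(S=2)=4/16, P(S=4)=1/16
E[|S_4|] = Σ_m |m|·P(S_4=m) = 24/16 = 3/2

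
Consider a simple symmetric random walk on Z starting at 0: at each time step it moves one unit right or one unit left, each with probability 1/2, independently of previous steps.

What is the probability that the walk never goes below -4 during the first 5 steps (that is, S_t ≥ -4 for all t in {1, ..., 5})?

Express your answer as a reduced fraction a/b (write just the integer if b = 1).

Let f(t,s) = #length-t paths at position s with S_1..S_t all ≥ -4.
f(t,s) = f(t-1,s-1) + f(t-1,s+1) for s ≥ -4; f(t,s) = 0 for s < -4.
t=0: f(0,0)=1
t=1: f(1,-1)=1 f(1,1)=1
t=2: f(2,-2)=1 f(2,0)=2 f(2,2)=1
t=3: f(3,-3)=1 f(3,-1)=3 f(3,1)=3 f(3,3)=1
t=4: f(4,-4)=1 f(4,-2)=4 f(4,0)=6 f(4,2)=4 f(4,4)=1
t=5: f(5,-3)=5 f(5,-1)=10 f(5,1)=10 f(5,3)=5 f(5,5)=1
Σ_s f(5,s) = 31
P = 31/32 = 31/32

Answer: 31/32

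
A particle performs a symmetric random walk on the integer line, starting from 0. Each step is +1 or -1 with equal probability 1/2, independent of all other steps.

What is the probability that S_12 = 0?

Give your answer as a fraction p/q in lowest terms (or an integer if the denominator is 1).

Answer: 231/1024

Derivation:
To return to 0 after 12 steps: need exactly 6 steps of +1 and 6 of -1.
Favorable paths: C(12,6) = 924
Total paths: 2^12 = 4096
P = 924/4096 = 231/1024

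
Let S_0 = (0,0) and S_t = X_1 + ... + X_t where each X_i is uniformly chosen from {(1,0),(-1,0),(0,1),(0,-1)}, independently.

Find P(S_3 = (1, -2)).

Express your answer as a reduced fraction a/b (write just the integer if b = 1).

Answer: 3/64

Derivation:
Let h be the number of horizontal steps (so 3-h are vertical). To end at (1,-2) need (h+1)/2 right-steps and ((3-h)-2)/2 up-steps.
Sum over h with 1 ≤ h ≤ 1, h ≡ 1 (mod 2), 3-h ≡ 0 (mod 2):
h=1: C(3,1)·C(1,1)·C(2,0) = 3·1·1 = 3
Total favorable: 3
Total paths: 4^3 = 64
P = 3/64 = 3/64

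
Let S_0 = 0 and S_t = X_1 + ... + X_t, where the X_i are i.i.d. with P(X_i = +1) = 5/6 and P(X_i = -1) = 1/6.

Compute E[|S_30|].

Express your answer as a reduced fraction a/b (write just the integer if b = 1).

S_30 takes values m ≡ 0 (mod 2) with |m| ≤ 30; P(S_30=m) = C(30,(30+m)/2) · (5/6)^((30+m)/2) · (1/6)^((30-m)/2).
Distribution: P(S=-30)=1/221073919720733357899776, P(S=-28)=25/36845653286788892983296, P(S=-26)=3625/73691306573577785966592, P(S=-24)=126875/55268479930183339474944, P(S=-22)=634375/8187922952619753996288, P(S=-20)=8246875/4093961476309876998144, P(S=-18)=1030859375/24563768857859261988864, P(S=-16)=736328125/1023490369077469249536, P(S=-14)=84677734375/8187922952619753996288, P(S=-12)=4657275390625/36845653286788892983296, P(S=-10)=32600927734375/24563768857859261988864, P(S=-8)=74093017578125/6140942214464815497216, P(S=-6)=7038836669921875/73691306573577785966592, P(S=-4)=2707244873046875/4093961476309876998144, P(S=-2)=32873687744140625/8187922952619753996288, P(S=0)=32873687744140625/1535235553616203874304, P(S=2)=821842193603515625/8187922952619753996288, P(S=4)=1692028045654296875/4093961476309876998144, P(S=6)=109981822967529296875/73691306573577785966592, P(S=8)=28942584991455078125/6140942214464815497216, P(S=10)=318368434906005859375/24563768857859261988864, P(S=12)=1137030124664306640625/36845653286788892983296, P(S=14)=516831874847412109375/8187922952619753996288, P(S=16)=112354755401611328125/1023490369077469249536, P(S=18)=3932416439056396484375/24563768857859261988864, P(S=20)=786483287811279296875/4093961476309876998144, P(S=22)=1512467861175537109375/8187922952619753996288, P(S=24)=7562339305877685546875/55268479930183339474944, P(S=26)=5401670932769775390625/73691306573577785966592, P(S=28)=931322574615478515625/36845653286788892983296, P(S=30)=931322574615478515625/221073919720733357899776
E[|S_30|] = Σ_m |m|·P(S_30=m) = 1705819219516473776815/85290864089789104128

Answer: 1705819219516473776815/85290864089789104128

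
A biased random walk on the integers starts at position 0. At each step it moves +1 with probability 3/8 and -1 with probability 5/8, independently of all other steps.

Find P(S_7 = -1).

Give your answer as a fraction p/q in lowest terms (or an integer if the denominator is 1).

Answer: 590625/2097152

Derivation:
To reach position -1 after 7 steps: need 3 steps of +1 and 4 steps of -1.
Number of such sequences: C(7,3) = 35
Each has probability (3/8)^3 · (5/8)^4 = 16875/2097152
P = 35 · 16875/2097152 = 590625/2097152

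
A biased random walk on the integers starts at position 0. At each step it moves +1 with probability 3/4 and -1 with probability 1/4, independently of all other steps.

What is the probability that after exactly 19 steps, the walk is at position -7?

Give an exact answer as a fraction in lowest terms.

To reach position -7 after 19 steps: need 6 steps of +1 and 13 steps of -1.
Number of such sequences: C(19,6) = 27132
Each has probability (3/4)^6 · (1/4)^13 = 729/274877906944
P = 27132 · 729/274877906944 = 4944807/68719476736

Answer: 4944807/68719476736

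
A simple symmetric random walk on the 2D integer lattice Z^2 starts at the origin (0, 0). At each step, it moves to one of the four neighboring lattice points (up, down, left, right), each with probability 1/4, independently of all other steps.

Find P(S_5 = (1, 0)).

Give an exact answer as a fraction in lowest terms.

Answer: 25/256

Derivation:
Let h be the number of horizontal steps (so 5-h are vertical). To end at (1,0) need (h+1)/2 right-steps and ((5-h)+0)/2 up-steps.
Sum over h with 1 ≤ h ≤ 5, h ≡ 1 (mod 2), 5-h ≡ 0 (mod 2):
h=1: C(5,1)·C(1,1)·C(4,2) = 5·1·6 = 30
h=3: C(5,3)·C(3,2)·C(2,1) = 10·3·2 = 60
h=5: C(5,5)·C(5,3)·C(0,0) = 1·10·1 = 10
Total favorable: 100
Total paths: 4^5 = 1024
P = 100/1024 = 25/256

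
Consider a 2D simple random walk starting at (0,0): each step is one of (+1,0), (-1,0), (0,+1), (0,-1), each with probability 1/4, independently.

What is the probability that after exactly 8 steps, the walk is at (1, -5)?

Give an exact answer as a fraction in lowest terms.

Let h be the number of horizontal steps (so 8-h are vertical). To end at (1,-5) need (h+1)/2 right-steps and ((8-h)-5)/2 up-steps.
Sum over h with 1 ≤ h ≤ 3, h ≡ 1 (mod 2), 8-h ≡ 1 (mod 2):
h=1: C(8,1)·C(1,1)·C(7,1) = 8·1·7 = 56
h=3: C(8,3)·C(3,2)·C(5,0) = 56·3·1 = 168
Total favorable: 224
Total paths: 4^8 = 65536
P = 224/65536 = 7/2048

Answer: 7/2048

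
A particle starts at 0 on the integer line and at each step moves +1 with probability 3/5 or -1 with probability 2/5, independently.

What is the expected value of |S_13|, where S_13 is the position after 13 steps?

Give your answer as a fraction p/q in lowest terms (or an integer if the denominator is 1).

S_13 takes values m ≡ 1 (mod 2) with |m| ≤ 13; P(S_13=m) = C(13,(13+m)/2) · (3/5)^((13+m)/2) · (2/5)^((13-m)/2).
Distribution: P(S=-13)=8192/1220703125, P(S=-11)=159744/1220703125, P(S=-9)=1437696/1220703125, P(S=-7)=7907328/1220703125, P(S=-5)=5930496/244140625, P(S=-3)=80061696/1220703125, P(S=-1)=160123392/1220703125, P(S=1)=240185088/1220703125, P(S=3)=270208224/1220703125, P(S=5)=45034704/244140625, P(S=7)=135104112/1220703125, P(S=9)=55269864/1220703125, P(S=11)=13817466/1220703125, P(S=13)=1594323/1220703125
E[|S_13|] = Σ_m |m|·P(S_13=m) = 882255673/244140625

Answer: 882255673/244140625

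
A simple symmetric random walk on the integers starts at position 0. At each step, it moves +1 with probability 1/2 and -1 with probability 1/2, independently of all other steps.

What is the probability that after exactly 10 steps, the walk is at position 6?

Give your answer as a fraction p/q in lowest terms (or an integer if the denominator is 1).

To reach position 6 after 10 steps: need 8 steps of +1 and 2 of -1.
Favorable paths: C(10,8) = 45
Total paths: 2^10 = 1024
P = 45/1024 = 45/1024

Answer: 45/1024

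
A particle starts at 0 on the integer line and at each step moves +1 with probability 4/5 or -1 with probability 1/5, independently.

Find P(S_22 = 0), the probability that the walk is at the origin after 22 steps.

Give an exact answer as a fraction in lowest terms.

To be at 0 after 22 steps: need exactly 11 steps of +1 and 11 of -1.
Number of such sequences: C(22,11) = 705432
Each has probability (4/5)^11 · (1/5)^11 = 4194304/2384185791015625
P = 705432 · 4194304/2384185791015625 = 2958796259328/2384185791015625

Answer: 2958796259328/2384185791015625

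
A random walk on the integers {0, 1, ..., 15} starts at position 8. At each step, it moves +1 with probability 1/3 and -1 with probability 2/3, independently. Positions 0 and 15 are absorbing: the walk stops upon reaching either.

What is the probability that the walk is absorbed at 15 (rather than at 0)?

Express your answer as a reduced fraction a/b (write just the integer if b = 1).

Answer: 255/32767

Derivation:
Biased walk: p = 1/3, q = 2/3, r = q/p = 2
Gambler's ruin: P(hit 15 before 0 | start at 8) = (1 - r^a)/(1 - r^N)
r^8 = 256; r^15 = 32768
P = (1 - 256) / (1 - 32768) = -255 / -32767 = 255/32767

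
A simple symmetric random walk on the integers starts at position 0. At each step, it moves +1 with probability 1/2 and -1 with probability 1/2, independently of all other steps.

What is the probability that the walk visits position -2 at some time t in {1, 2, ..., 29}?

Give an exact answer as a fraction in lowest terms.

Count via complement. Let g(t,s) = #length-t paths at position s with S_1..S_t all ≠ -2.
g(t,s) = g(t-1,s-1) + g(t-1,s+1) for s ≠ -2; g(t,-2) = 0.
t=0: g(0,0)=1
t=1: g(1,-1)=1 g(1,1)=1
t=2: g(2,0)=2 g(2,2)=1
t=3: g(3,-1)=2 g(3,1)=3 g(3,3)=1
t=4: g(4,0)=5 g(4,2)=4 g(4,4)=1
t=5: g(5,-1)=5 g(5,1)=9 g(5,3)=5 g(5,5)=1
t=6: g(6,0)=14 g(6,2)=14 g(6,4)=6 g(6,6)=1
t=7: g(7,-1)=14 g(7,1)=28 g(7,3)=20 g(7,5)=7 g(7,7)=1
t=8: g(8,0)=42 g(8,2)=48 g(8,4)=27 g(8,6)=8 g(8,8)=1
t=9: g(9,-1)=42 g(9,1)=90 g(9,3)=75 g(9,5)=35 g(9,7)=9 g(9,9)=1
t=10: g(10,0)=132 g(10,2)=165 g(10,4)=110 g(10,6)=44 g(10,8)=10 g(10,10)=1
t=11: g(11,-1)=132 g(11,1)=297 g(11,3)=275 g(11,5)=154 g(11,7)=54 g(11,9)=11 g(11,11)=1
t=12: g(12,0)=429 g(12,2)=572 g(12,4)=429 g(12,6)=208 g(12,8)=65 g(12,10)=12 g(12,12)=1
t=13: g(13,-1)=429 g(13,1)=1001 g(13,3)=1001 g(13,5)=637 g(13,7)=273 g(13,9)=77 g(13,11)=13 g(13,13)=1
t=14: g(14,0)=1430 g(14,2)=2002 g(14,4)=1638 g(14,6)=910 g(14,8)=350 g(14,10)=90 g(14,12)=14 g(14,14)=1
t=15: g(15,-1)=1430 g(15,1)=3432 g(15,3)=3640 g(15,5)=2548 g(15,7)=1260 g(15,9)=440 g(15,11)=104 g(15,13)=15 g(15,15)=1
t=16: g(16,0)=4862 g(16,2)=7072 g(16,4)=6188 g(16,6)=3808 g(16,8)=1700 g(16,10)=544 g(16,12)=119 g(16,14)=16 g(16,16)=1
t=17: g(17,-1)=4862 g(17,1)=11934 g(17,3)=13260 g(17,5)=9996 g(17,7)=5508 g(17,9)=2244 g(17,11)=663 g(17,13)=135 g(17,15)=17 g(17,17)=1
t=18: g(18,0)=16796 g(18,2)=25194 g(18,4)=23256 g(18,6)=15504 g(18,8)=7752 g(18,10)=2907 g(18,12)=798 g(18,14)=152 g(18,16)=18 g(18,18)=1
t=19: g(19,-1)=16796 g(19,1)=41990 g(19,3)=48450 g(19,5)=38760 g(19,7)=23256 g(19,9)=10659 g(19,11)=3705 g(19,13)=950 g(19,15)=170 g(19,17)=19 g(19,19)=1
t=20: g(20,0)=58786 g(20,2)=90440 g(20,4)=87210 g(20,6)=62016 g(20,8)=33915 g(20,10)=14364 g(20,12)=4655 g(20,14)=1120 g(20,16)=189 g(20,18)=20 g(20,20)=1
t=21: g(21,-1)=58786 g(21,1)=149226 g(21,3)=177650 g(21,5)=149226 g(21,7)=95931 g(21,9)=48279 g(21,11)=19019 g(21,13)=5775 g(21,15)=1309 g(21,17)=209 g(21,19)=21 g(21,21)=1
t=22: g(22,0)=208012 g(22,2)=326876 g(22,4)=326876 g(22,6)=245157 g(22,8)=144210 g(22,10)=67298 g(22,12)=24794 g(22,14)=7084 g(22,16)=1518 g(22,18)=230 g(22,20)=22 g(22,22)=1
t=23: g(23,-1)=208012 g(23,1)=534888 g(23,3)=653752 g(23,5)=572033 g(23,7)=389367 g(23,9)=211508 g(23,11)=92092 g(23,13)=31878 g(23,15)=8602 g(23,17)=1748 g(23,19)=252 g(23,21)=23 g(23,23)=1
t=24: g(24,0)=742900 g(24,2)=1188640 g(24,4)=1225785 g(24,6)=961400 g(24,8)=600875 g(24,10)=303600 g(24,12)=123970 g(24,14)=40480 g(24,16)=10350 g(24,18)=2000 g(24,20)=275 g(24,22)=24 g(24,24)=1
t=25: g(25,-1)=742900 g(25,1)=1931540 g(25,3)=2414425 g(25,5)=2187185 g(25,7)=1562275 g(25,9)=904475 g(25,11)=427570 g(25,13)=164450 g(25,15)=50830 g(25,17)=12350 g(25,19)=2275 g(25,21)=299 g(25,23)=25 g(25,25)=1
t=26: g(26,0)=2674440 g(26,2)=4345965 g(26,4)=4601610 g(26,6)=3749460 g(26,8)=2466750 g(26,10)=1332045 g(26,12)=592020 g(26,14)=215280 g(26,16)=63180 g(26,18)=14625 g(26,20)=2574 g(26,22)=324 g(26,24)=26 g(26,26)=1
t=27: g(27,-1)=2674440 g(27,1)=7020405 g(27,3)=8947575 g(27,5)=8351070 g(27,7)=6216210 g(27,9)=3798795 g(27,11)=1924065 g(27,13)=807300 g(27,15)=278460 g(27,17)=77805 g(27,19)=17199 g(27,21)=2898 g(27,23)=350 g(27,25)=27 g(27,27)=1
t=28: g(28,0)=9694845 g(28,2)=15967980 g(28,4)=17298645 g(28,6)=14567280 g(28,8)=10015005 g(28,10)=5722860 g(28,12)=2731365 g(28,14)=1085760 g(28,16)=356265 g(28,18)=95004 g(28,20)=20097 g(28,22)=3248 g(28,24)=377 g(28,26)=28 g(28,28)=1
t=29: g(29,-1)=9694845 g(29,1)=25662825 g(29,3)=33266625 g(29,5)=31865925 g(29,7)=24582285 g(29,9)=15737865 g(29,11)=8454225 g(29,13)=3817125 g(29,15)=1442025 g(29,17)=451269 g(29,19)=115101 g(29,21)=23345 g(29,23)=3625 g(29,25)=405 g(29,27)=29 g(29,29)=1
Paths never hitting -2: Σ_s g(29,s) = 155117520
Paths hitting -2: 2^29 - 155117520 = 381753392
P = 381753392/536870912 = 23859587/33554432

Answer: 23859587/33554432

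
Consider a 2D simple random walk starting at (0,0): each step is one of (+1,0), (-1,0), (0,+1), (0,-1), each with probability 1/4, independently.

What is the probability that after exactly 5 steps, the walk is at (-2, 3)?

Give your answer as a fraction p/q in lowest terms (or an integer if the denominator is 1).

Let h be the number of horizontal steps (so 5-h are vertical). To end at (-2,3) need (h-2)/2 right-steps and ((5-h)+3)/2 up-steps.
Sum over h with 2 ≤ h ≤ 2, h ≡ 0 (mod 2), 5-h ≡ 1 (mod 2):
h=2: C(5,2)·C(2,0)·C(3,3) = 10·1·1 = 10
Total favorable: 10
Total paths: 4^5 = 1024
P = 10/1024 = 5/512

Answer: 5/512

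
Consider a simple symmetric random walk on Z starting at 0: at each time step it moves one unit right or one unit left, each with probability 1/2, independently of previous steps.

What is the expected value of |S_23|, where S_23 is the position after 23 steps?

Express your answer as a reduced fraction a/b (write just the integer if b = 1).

Answer: 2028117/524288

Derivation:
S_23 takes values m ≡ 1 (mod 2) with |m| ≤ 23; P(S_23=m) = C(23,(23+m)/2)/2^23.
Total paths: 2^23 = 8388608
Distribution: P(S=-23)=1/8388608, P(S=-21)=23/8388608, P(S=-19)=253/8388608, P(S=-17)=1771/8388608, P(S=-15)=8855/8388608, P(S=-13)=33649/8388608, P(S=-11)=100947/8388608, P(S=-9)=245157/8388608, P(S=-7)=490314/8388608, P(S=-5)=817190/8388608, P(S=-3)=1144066/8388608, P(S=-1)=1352078/8388608, P(S=1)=1352078/8388608, P(S=3)=1144066/8388608, P(S=5)=817190/8388608, P(S=7)=490314/8388608, P(S=9)=245157/8388608, P(S=11)=100947/8388608, P(S=13)=33649/8388608, P(S=15)=8855/8388608, P(S=17)=1771/8388608, P(S=19)=253/8388608, P(S=21)=23/8388608, P(S=23)=1/8388608
E[|S_23|] = Σ_m |m|·P(S_23=m) = 32449872/8388608 = 2028117/524288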